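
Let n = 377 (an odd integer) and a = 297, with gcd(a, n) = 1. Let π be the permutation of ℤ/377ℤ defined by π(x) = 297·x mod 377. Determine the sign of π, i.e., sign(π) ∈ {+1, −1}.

-1

Start at x=23: 23 → 45 → 170 → 349 → 355 → 252 → 198 → … (one orbit).
Cycle type of π: 84×4 + 12 + 7×4 + 1; total 10 cycles.
With 10 cycles on 377 points, sign = (−1)^{377−10} = -1.
Zolotarev: (297|377) = -1, matching the cycle-count sign.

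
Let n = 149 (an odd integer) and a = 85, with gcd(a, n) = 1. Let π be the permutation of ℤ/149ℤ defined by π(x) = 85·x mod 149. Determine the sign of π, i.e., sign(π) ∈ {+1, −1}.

Trace 114: π^k(114) = [114, 5, 127, 67, 33, 123, 25] for k=0..6.
Decompose π into cycles: lengths [37, 37, 37, 37, 1] (5 cycles, including the fixed point 0).
n − c = 149 − 5 = 144; sign = (−1)^144 = +1.
(85|149)_J = +1 (Zolotarev's lemma cross-check).

+1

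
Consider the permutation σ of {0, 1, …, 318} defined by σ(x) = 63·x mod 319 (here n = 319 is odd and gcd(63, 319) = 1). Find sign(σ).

-1

Trace 16: π^k(16) = [16, 51, 23, 173, 53, 149, 136] for k=0..6.
The orbit structure of x ↦ 63x mod 319: 8 orbits of sizes [70, 70, 70, 70, 14, 14, 10, 1].
With 8 cycles on 319 points, sign = (−1)^{319−8} = -1.
(63|319)_J = -1 (Zolotarev's lemma cross-check).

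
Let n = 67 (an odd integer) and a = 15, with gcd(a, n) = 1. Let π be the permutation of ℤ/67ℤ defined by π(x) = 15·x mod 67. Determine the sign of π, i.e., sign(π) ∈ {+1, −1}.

Start at x=9: 9 → 1 → 15 → 24 → 25 → 40 → 64 → … (one orbit).
7 cycles of lengths [11, 11, 11, 11, 11, 11, 1].
67 − 7 = 60 transpositions; sign(π) = (−1)^60 = +1.
Zolotarev: (15|67) = +1, matching the cycle-count sign.

+1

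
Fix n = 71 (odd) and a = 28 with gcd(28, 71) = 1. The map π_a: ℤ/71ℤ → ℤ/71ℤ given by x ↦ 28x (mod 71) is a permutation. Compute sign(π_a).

-1

Trace 4: π^k(4) = [4, 41, 12, 52, 36, 14, 37] for k=0..6.
2 cycles of lengths [70, 1].
With 2 cycles on 71 points, sign = (−1)^{71−2} = -1.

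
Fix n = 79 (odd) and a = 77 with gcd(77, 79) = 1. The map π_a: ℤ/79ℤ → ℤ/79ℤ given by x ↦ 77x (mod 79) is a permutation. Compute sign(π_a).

-1

Orbit of 53 under x↦77x: [53, 52, 54, 50, 58, 42, 74]… (length divides ord_79(77)).
Decompose π into cycles: lengths [78, 1] (2 cycles, including the fixed point 0).
sign(π) = (−1)^{n − #cycles} = (−1)^{79−2} = (−1)^77 = -1.
Check: (77/79) = -1 by Zolotarev.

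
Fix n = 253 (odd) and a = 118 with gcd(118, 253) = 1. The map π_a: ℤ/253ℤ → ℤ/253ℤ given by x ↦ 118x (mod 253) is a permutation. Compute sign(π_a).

Orbit of 116 under x↦118x: [116, 26, 32, 234, 35, 82, 62]… (length divides ord_253(118)).
π_118 has 6 disjoint cycles with lengths [110, 110, 11, 11, 10, 1] on {0,…,252}.
n − c = 253 − 6 = 247; sign = (−1)^247 = -1.
Via Zolotarev, sign(π_{118}) = (118|253) = -1.

-1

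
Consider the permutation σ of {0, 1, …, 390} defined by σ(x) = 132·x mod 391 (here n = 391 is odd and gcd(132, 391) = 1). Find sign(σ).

-1

Trace 149: π^k(149) = [149, 118, 327, 154, 387, 254, 293] for k=0..6.
π_132 has 14 disjoint cycles with lengths [44, 44, 44, 44, 44, 44, 44, 44, 22, 4, 4, 4, 4, 1] on {0,…,390}.
With 14 cycles on 391 points, sign = (−1)^{391−14} = -1.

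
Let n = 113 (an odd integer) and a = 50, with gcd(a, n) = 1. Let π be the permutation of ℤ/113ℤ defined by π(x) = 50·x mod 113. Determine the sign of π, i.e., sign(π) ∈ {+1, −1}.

+1

Start at x=112: 112 → 63 → 99 → 91 → 30 → 31 → 81 → … (one orbit).
Decompose π into cycles: lengths [56, 56, 1] (3 cycles, including the fixed point 0).
sign(π) = (−1)^{n − #cycles} = (−1)^{113−3} = (−1)^110 = +1.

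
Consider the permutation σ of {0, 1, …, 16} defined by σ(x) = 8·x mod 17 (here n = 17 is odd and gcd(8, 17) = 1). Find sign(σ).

Trace 1: π^k(1) = [1, 8, 13, 2, 16, 9, 4] for k=0..6.
3 cycles of lengths [8, 8, 1].
17 − 3 = 14 transpositions; sign(π) = (−1)^14 = +1.

+1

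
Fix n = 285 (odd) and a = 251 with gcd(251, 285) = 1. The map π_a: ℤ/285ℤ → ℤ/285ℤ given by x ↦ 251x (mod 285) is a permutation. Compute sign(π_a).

-1

Orbit of 191 under x↦251x: [191, 61, 206, 121, 161, 226, 11]… (length divides ord_285(251)).
π_251 has 30 disjoint cycles with lengths [18, 18, 18, 18, 18, 18, 18, 18, 18, 18, 9, 9, 9, 9, 9, 9, 9, 9, 9, 9, 2, 2, 2, 2, 2, 1, 1, 1, 1, 1] on {0,…,284}.
285 − 30 = 255 transpositions; sign(π) = (−1)^255 = -1.
Via Zolotarev, sign(π_{251}) = (251|285) = -1.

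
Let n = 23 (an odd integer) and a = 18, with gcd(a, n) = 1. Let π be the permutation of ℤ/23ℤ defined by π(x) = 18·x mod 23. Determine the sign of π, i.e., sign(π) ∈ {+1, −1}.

Trace 2: π^k(2) = [2, 13, 4, 3, 8, 6, 16] for k=0..6.
Cycle type of π: 11×2 + 1; total 3 cycles.
Σ(ℓ_i−1) = 23−3 = 20; sign = (−1)^20 = +1.
Via Zolotarev, sign(π_{18}) = (18|23) = +1.

+1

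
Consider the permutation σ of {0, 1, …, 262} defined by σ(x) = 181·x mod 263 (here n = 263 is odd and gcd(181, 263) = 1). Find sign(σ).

Start at x=235: 235 → 192 → 36 → 204 → 104 → 151 → 242 → … (one orbit).
Cycle type of π: 131×2 + 1; total 3 cycles.
3 cycles on 263: each ℓ→(−1)^(ℓ−1), product (−1)^260 = +1.

+1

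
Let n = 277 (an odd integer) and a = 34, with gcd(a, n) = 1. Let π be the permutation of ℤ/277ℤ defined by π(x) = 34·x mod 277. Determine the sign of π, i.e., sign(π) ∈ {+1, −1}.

Trace 154: π^k(154) = [154, 250, 190, 89, 256, 117, 100] for k=0..6.
Decompose π into cycles: lengths [138, 138, 1] (3 cycles, including the fixed point 0).
277 − 3 = 274 transpositions; sign(π) = (−1)^274 = +1.

+1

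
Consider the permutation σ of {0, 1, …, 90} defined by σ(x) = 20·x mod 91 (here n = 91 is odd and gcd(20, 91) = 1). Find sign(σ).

Orbit of 6 under x↦20x: [6, 29, 34, 43, 41, 1, 20]… (length divides ord_91(20)).
11 cycles of lengths [12, 12, 12, 12, 12, 12, 12, 2, 2, 2, 1].
n − c = 91 − 11 = 80; sign = (−1)^80 = +1.

+1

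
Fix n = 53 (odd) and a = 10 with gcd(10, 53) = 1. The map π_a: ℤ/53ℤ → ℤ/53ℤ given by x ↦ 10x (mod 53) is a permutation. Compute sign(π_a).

Start at x=10: 10 → 47 → 46 → 36 → 42 → 49 → 13 → … (one orbit).
Cycle lengths of π_10 on ℤ/53ℤ: [13, 13, 13, 13, 1]; 5 cycles in total.
n − c = 53 − 5 = 48; sign = (−1)^48 = +1.
The Jacobi symbol (10|53) = +1 (Zolotarev) agrees.

+1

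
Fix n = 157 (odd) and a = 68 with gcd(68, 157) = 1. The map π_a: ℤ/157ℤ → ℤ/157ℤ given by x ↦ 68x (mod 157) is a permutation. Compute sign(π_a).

Trace 111: π^k(111) = [111, 12, 31, 67, 3, 47, 56] for k=0..6.
3 cycles of lengths [78, 78, 1].
157 − 3 = 154 transpositions; sign(π) = (−1)^154 = +1.
The Jacobi symbol (68|157) = +1 (Zolotarev) agrees.

+1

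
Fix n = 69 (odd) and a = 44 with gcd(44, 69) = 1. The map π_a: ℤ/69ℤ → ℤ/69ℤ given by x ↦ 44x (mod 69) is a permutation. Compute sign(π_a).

Trace 25: π^k(25) = [25, 65, 31, 53, 55, 5, 13] for k=0..6.
Cycle lengths of π_44 on ℤ/69ℤ: [22, 22, 22, 2, 1]; 5 cycles in total.
n − c = 69 − 5 = 64; sign = (−1)^64 = +1.

+1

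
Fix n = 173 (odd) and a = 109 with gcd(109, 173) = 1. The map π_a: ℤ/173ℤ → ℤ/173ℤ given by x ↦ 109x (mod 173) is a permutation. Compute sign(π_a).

+1

Orbit of 117 under x↦109x: [117, 124, 22, 149, 152, 133, 138]… (length divides ord_173(109)).
Decompose π into cycles: lengths [43, 43, 43, 43, 1] (5 cycles, including the fixed point 0).
sign(π) = (−1)^{n − #cycles} = (−1)^{173−5} = (−1)^168 = +1.
Via Zolotarev, sign(π_{109}) = (109|173) = +1.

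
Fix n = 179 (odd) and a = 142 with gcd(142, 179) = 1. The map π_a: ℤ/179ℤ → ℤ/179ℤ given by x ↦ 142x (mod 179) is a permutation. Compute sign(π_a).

+1

Trace 12: π^k(12) = [12, 93, 139, 48, 14, 19, 13] for k=0..6.
3 cycles of lengths [89, 89, 1].
179 − 3 = 176 transpositions; sign(π) = (−1)^176 = +1.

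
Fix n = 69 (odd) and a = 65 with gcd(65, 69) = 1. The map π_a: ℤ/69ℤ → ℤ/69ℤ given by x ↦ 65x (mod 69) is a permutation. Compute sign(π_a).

Start at x=56: 56 → 52 → 68 → 4 → 53 → 64 → 20 → … (one orbit).
Cycle lengths of π_65 on ℤ/69ℤ: [22, 22, 22, 2, 1]; 5 cycles in total.
sign(π) = (−1)^{n − #cycles} = (−1)^{69−5} = (−1)^64 = +1.
Via Zolotarev, sign(π_{65}) = (65|69) = +1.

+1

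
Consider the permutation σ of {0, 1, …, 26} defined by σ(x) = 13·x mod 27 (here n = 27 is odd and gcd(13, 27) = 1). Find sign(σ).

Orbit of 19 under x↦13x: [19, 4, 25, 1, 13, 7, 10]… (length divides ord_27(13)).
Cycle type of π: 9×2 + 3×2 + 1×3; total 7 cycles.
27 − 7 = 20 transpositions; sign(π) = (−1)^20 = +1.
The Jacobi symbol (13|27) = +1 (Zolotarev) agrees.

+1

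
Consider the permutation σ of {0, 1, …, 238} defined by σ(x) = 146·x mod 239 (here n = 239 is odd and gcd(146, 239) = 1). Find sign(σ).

-1

Start at x=74: 74 → 49 → 223 → 54 → 236 → 40 → 104 → … (one orbit).
Decompose π into cycles: lengths [238, 1] (2 cycles, including the fixed point 0).
Σ(ℓ_i−1) = 239−2 = 237; sign = (−1)^237 = -1.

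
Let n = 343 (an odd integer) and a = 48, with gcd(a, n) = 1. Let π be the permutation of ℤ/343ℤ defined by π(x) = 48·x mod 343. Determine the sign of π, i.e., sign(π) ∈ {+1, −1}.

Trace 295: π^k(295) = [295, 97, 197, 195, 99, 293, 1] for k=0..6.
The orbit structure of x ↦ 48x mod 343: 46 orbits of sizes [14, 14, 14, 14, 14, 14, 14, 14, 14, 14, 14, 14, 14, 14, 14, 14, 14, 14, 14, 14, 14, 2, 2, 2, 2, 2, 2, 2, 2, 2, 2, 2, 2, 2, 2, 2, 2, 2, 2, 2, 2, 2, 2, 2, 2, 1].
Σ(ℓ_i−1) = 343−46 = 297; sign = (−1)^297 = -1.
(48|343)_J = -1 (Zolotarev's lemma cross-check).

-1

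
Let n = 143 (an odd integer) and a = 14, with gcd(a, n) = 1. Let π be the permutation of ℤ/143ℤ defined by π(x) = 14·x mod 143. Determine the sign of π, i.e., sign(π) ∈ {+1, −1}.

+1

Trace 53: π^k(53) = [53, 27, 92, 1, 14] for k=0..4.
39 cycles of lengths [5, 5, 5, 5, 5, 5, 5, 5, 5, 5, 5, 5, 5, 5, 5, 5, 5, 5, 5, 5, 5, 5, 5, 5, 5, 5, 1, 1, 1, 1, 1, 1, 1, 1, 1, 1, 1, 1, 1].
With 39 cycles on 143 points, sign = (−1)^{143−39} = +1.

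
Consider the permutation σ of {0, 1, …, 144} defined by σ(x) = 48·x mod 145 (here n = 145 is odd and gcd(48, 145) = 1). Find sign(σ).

Start at x=9: 9 → 142 → 1 → 48 → 129 → 102 → 111 → … (one orbit).
7 cycles of lengths [28, 28, 28, 28, 28, 4, 1].
Σ(ℓ_i−1) = 145−7 = 138; sign = (−1)^138 = +1.

+1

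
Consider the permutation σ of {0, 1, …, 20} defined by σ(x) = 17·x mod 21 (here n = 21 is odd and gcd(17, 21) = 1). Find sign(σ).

Trace 17: π^k(17) = [17, 16, 20, 4, 5, 1] for k=0..5.
The orbit structure of x ↦ 17x mod 21: 5 orbits of sizes [6, 6, 6, 2, 1].
5 cycles on 21: each ℓ→(−1)^(ℓ−1), product (−1)^16 = +1.

+1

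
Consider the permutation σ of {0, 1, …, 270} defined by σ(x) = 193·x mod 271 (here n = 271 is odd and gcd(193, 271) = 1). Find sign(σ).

Orbit of 124 under x↦193x: [124, 84, 223, 221, 106, 133, 195]… (length divides ord_271(193)).
Decompose π into cycles: lengths [270, 1] (2 cycles, including the fixed point 0).
n − c = 271 − 2 = 269; sign = (−1)^269 = -1.

-1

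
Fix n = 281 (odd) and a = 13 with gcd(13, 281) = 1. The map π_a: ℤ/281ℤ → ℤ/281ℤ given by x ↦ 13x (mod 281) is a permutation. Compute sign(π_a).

Orbit of 279 under x↦13x: [279, 255, 224, 102, 202, 97, 137]… (length divides ord_281(13)).
2 cycles of lengths [280, 1].
n − c = 281 − 2 = 279; sign = (−1)^279 = -1.

-1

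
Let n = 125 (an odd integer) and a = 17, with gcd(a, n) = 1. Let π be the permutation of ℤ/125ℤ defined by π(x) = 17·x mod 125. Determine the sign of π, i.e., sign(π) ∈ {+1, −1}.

Trace 59: π^k(59) = [59, 3, 51, 117, 114, 63, 71] for k=0..6.
The orbit structure of x ↦ 17x mod 125: 4 orbits of sizes [100, 20, 4, 1].
With 4 cycles on 125 points, sign = (−1)^{125−4} = -1.
Check: (17/125) = -1 by Zolotarev.

-1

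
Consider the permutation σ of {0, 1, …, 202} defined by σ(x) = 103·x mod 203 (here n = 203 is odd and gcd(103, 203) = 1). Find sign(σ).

Start at x=169: 169 → 152 → 25 → 139 → 107 → 59 → 190 → … (one orbit).
Cycle type of π: 42×4 + 7×4 + 6 + 1; total 10 cycles.
Σ(ℓ_i−1) = 203−10 = 193; sign = (−1)^193 = -1.
Check: (103/203) = -1 by Zolotarev.

-1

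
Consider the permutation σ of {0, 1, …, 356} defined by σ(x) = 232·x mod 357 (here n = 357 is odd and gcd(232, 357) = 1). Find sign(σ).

-1

Orbit of 274 under x↦232x: [274, 22, 106, 316, 127, 190, 169]… (length divides ord_357(232)).
The orbit structure of x ↦ 232x mod 357: 42 orbits of sizes [16, 16, 16, 16, 16, 16, 16, 16, 16, 16, 16, 16, 16, 16, 16, 16, 16, 16, 16, 16, 16, 1, 1, 1, 1, 1, 1, 1, 1, 1, 1, 1, 1, 1, 1, 1, 1, 1, 1, 1, 1, 1].
n − c = 357 − 42 = 315; sign = (−1)^315 = -1.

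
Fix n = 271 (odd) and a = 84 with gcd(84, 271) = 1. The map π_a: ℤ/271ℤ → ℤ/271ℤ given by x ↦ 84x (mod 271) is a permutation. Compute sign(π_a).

-1

Start at x=244: 244 → 171 → 1 → 84 → 10 → 27 → 100 → … (one orbit).
The orbit structure of x ↦ 84x mod 271: 28 orbits of sizes [10, 10, 10, 10, 10, 10, 10, 10, 10, 10, 10, 10, 10, 10, 10, 10, 10, 10, 10, 10, 10, 10, 10, 10, 10, 10, 10, 1].
28 cycles on 271: each ℓ→(−1)^(ℓ−1), product (−1)^243 = -1.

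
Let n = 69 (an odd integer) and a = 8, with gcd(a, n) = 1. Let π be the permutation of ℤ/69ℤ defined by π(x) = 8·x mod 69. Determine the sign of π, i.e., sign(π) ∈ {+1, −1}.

-1

Start at x=59: 59 → 58 → 50 → 55 → 26 → 1 → 8 → … (one orbit).
Cycle lengths of π_8 on ℤ/69ℤ: [22, 22, 11, 11, 2, 1]; 6 cycles in total.
n − c = 69 − 6 = 63; sign = (−1)^63 = -1.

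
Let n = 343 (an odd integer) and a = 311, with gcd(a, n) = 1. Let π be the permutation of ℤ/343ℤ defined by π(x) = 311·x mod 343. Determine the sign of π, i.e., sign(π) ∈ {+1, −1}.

-1

Orbit of 284 under x↦311x: [284, 173, 295, 164, 240, 209, 172]… (length divides ord_343(311)).
Cycle lengths of π_311 on ℤ/343ℤ: [294, 42, 6, 1]; 4 cycles in total.
Σ(ℓ_i−1) = 343−4 = 339; sign = (−1)^339 = -1.
Zolotarev: (311|343) = -1, matching the cycle-count sign.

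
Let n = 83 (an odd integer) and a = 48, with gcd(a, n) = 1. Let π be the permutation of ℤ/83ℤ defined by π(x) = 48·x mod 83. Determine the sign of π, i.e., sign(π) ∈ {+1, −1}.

Orbit of 10 under x↦48x: [10, 65, 49, 28, 16, 21, 12]… (length divides ord_83(48)).
Decompose π into cycles: lengths [41, 41, 1] (3 cycles, including the fixed point 0).
sign(π) = (−1)^{n − #cycles} = (−1)^{83−3} = (−1)^80 = +1.
Zolotarev: (48|83) = +1, matching the cycle-count sign.

+1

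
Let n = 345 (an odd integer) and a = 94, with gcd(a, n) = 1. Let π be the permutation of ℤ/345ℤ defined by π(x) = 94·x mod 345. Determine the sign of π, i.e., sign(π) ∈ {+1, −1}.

+1

Orbit of 49 under x↦94x: [49, 121, 334, 1, 94, 211, 169]… (length divides ord_345(94)).
The orbit structure of x ↦ 94x mod 345: 27 orbits of sizes [22, 22, 22, 22, 22, 22, 22, 22, 22, 22, 22, 22, 11, 11, 11, 11, 11, 11, 2, 2, 2, 2, 2, 2, 1, 1, 1].
With 27 cycles on 345 points, sign = (−1)^{345−27} = +1.
Check: (94/345) = +1 by Zolotarev.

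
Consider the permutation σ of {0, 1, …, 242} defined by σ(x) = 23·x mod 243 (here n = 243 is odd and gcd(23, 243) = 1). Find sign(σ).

Start at x=133: 133 → 143 → 130 → 74 → 1 → 23 → 43 → … (one orbit).
Decompose π into cycles: lengths [162, 54, 18, 6, 2, 1] (6 cycles, including the fixed point 0).
Σ(ℓ_i−1) = 243−6 = 237; sign = (−1)^237 = -1.
The Jacobi symbol (23|243) = -1 (Zolotarev) agrees.

-1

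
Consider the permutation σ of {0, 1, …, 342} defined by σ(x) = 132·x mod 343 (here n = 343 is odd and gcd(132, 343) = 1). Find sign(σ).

Orbit of 76 under x↦132x: [76, 85, 244, 309, 314, 288, 286]… (length divides ord_343(132)).
Decompose π into cycles: lengths [98, 98, 98, 14, 14, 14, 2, 2, 2, 1] (10 cycles, including the fixed point 0).
With 10 cycles on 343 points, sign = (−1)^{343−10} = -1.
Check: (132/343) = -1 by Zolotarev.

-1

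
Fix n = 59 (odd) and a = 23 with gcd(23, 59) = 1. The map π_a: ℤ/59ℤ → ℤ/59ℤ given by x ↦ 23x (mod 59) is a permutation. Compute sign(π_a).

-1

Trace 52: π^k(52) = [52, 16, 14, 27, 31, 5, 56] for k=0..6.
The orbit structure of x ↦ 23x mod 59: 2 orbits of sizes [58, 1].
n − c = 59 − 2 = 57; sign = (−1)^57 = -1.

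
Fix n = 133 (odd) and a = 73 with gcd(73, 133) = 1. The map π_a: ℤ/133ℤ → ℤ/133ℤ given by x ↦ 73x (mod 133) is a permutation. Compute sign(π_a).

-1

Orbit of 47 under x↦73x: [47, 106, 24, 23, 83, 74, 82]… (length divides ord_133(73)).
Cycle type of π: 18×6 + 9×2 + 6 + 1; total 10 cycles.
With 10 cycles on 133 points, sign = (−1)^{133−10} = -1.
(73|133)_J = -1 (Zolotarev's lemma cross-check).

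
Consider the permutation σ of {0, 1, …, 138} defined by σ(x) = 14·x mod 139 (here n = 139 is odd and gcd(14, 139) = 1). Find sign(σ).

-1

Orbit of 55 under x↦14x: [55, 75, 77, 105, 80, 8, 112]… (length divides ord_139(14)).
The orbit structure of x ↦ 14x mod 139: 4 orbits of sizes [46, 46, 46, 1].
139 − 4 = 135 transpositions; sign(π) = (−1)^135 = -1.
Check: (14/139) = -1 by Zolotarev.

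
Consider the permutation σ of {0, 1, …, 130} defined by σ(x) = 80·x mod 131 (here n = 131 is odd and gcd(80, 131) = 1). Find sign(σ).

Start at x=60: 60 → 84 → 39 → 107 → 45 → 63 → 62 → … (one orbit).
11 cycles of lengths [13, 13, 13, 13, 13, 13, 13, 13, 13, 13, 1].
With 11 cycles on 131 points, sign = (−1)^{131−11} = +1.

+1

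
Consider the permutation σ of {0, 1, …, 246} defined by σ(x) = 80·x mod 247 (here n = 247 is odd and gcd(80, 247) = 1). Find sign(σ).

Trace 214: π^k(214) = [214, 77, 232, 35, 83, 218, 150] for k=0..6.
10 cycles of lengths [36, 36, 36, 36, 36, 36, 12, 9, 9, 1].
n − c = 247 − 10 = 237; sign = (−1)^237 = -1.
(80|247)_J = -1 (Zolotarev's lemma cross-check).

-1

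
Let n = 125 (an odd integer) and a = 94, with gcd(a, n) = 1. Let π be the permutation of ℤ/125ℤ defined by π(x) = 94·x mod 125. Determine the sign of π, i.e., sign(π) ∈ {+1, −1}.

+1

Orbit of 36 under x↦94x: [36, 9, 96, 24, 6, 64, 16]… (length divides ord_125(94)).
Decompose π into cycles: lengths [50, 50, 10, 10, 2, 2, 1] (7 cycles, including the fixed point 0).
n − c = 125 − 7 = 118; sign = (−1)^118 = +1.
Zolotarev: (94|125) = +1, matching the cycle-count sign.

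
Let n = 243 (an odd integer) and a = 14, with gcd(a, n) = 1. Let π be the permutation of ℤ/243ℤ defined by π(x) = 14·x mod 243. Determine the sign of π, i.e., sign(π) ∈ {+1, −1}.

-1

Start at x=86: 86 → 232 → 89 → 31 → 191 → 1 → 14 → … (one orbit).
π_14 has 6 disjoint cycles with lengths [162, 54, 18, 6, 2, 1] on {0,…,242}.
Σ(ℓ_i−1) = 243−6 = 237; sign = (−1)^237 = -1.
The Jacobi symbol (14|243) = -1 (Zolotarev) agrees.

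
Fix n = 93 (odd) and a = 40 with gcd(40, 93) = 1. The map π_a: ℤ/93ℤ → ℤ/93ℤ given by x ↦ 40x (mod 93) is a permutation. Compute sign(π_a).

Start at x=70: 70 → 10 → 28 → 4 → 67 → 76 → 64 → … (one orbit).
Cycle lengths of π_40 on ℤ/93ℤ: [15, 15, 15, 15, 15, 15, 1, 1, 1]; 9 cycles in total.
With 9 cycles on 93 points, sign = (−1)^{93−9} = +1.

+1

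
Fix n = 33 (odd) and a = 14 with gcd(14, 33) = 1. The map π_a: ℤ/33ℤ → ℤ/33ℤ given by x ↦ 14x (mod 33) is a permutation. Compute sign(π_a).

-1

Orbit of 25 under x↦14x: [25, 20, 16, 26, 1, 14, 31]… (length divides ord_33(14)).
The orbit structure of x ↦ 14x mod 33: 6 orbits of sizes [10, 10, 5, 5, 2, 1].
Σ(ℓ_i−1) = 33−6 = 27; sign = (−1)^27 = -1.
The Jacobi symbol (14|33) = -1 (Zolotarev) agrees.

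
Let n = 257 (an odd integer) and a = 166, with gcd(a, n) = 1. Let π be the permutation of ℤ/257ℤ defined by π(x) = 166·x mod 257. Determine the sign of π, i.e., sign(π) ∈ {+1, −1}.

Orbit of 22 under x↦166x: [22, 54, 226, 251, 32, 172, 25]… (length divides ord_257(166)).
Cycle lengths of π_166 on ℤ/257ℤ: [256, 1]; 2 cycles in total.
Σ(ℓ_i−1) = 257−2 = 255; sign = (−1)^255 = -1.
Zolotarev: (166|257) = -1, matching the cycle-count sign.

-1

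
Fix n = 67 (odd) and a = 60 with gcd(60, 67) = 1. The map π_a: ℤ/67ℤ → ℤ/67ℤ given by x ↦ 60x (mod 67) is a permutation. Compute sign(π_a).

Trace 6: π^k(6) = [6, 25, 26, 19, 1, 60, 49] for k=0..6.
Cycle type of π: 33×2 + 1; total 3 cycles.
With 3 cycles on 67 points, sign = (−1)^{67−3} = +1.

+1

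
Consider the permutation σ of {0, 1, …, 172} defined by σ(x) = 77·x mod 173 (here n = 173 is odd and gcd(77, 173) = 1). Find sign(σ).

+1

Trace 116: π^k(116) = [116, 109, 89, 106, 31, 138, 73] for k=0..6.
Cycle lengths of π_77 on ℤ/173ℤ: [86, 86, 1]; 3 cycles in total.
3 cycles on 173: each ℓ→(−1)^(ℓ−1), product (−1)^170 = +1.
Zolotarev: (77|173) = +1, matching the cycle-count sign.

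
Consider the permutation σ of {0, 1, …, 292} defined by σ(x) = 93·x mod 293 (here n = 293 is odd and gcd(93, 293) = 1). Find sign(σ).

-1

Orbit of 89 under x↦93x: [89, 73, 50, 255, 275, 84, 194]… (length divides ord_293(93)).
π_93 has 2 disjoint cycles with lengths [292, 1] on {0,…,292}.
293 − 2 = 291 transpositions; sign(π) = (−1)^291 = -1.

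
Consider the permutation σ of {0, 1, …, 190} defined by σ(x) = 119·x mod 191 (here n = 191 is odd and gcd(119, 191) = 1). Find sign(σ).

-1

Trace 66: π^k(66) = [66, 23, 63, 48, 173, 150, 87] for k=0..6.
Cycle type of π: 190 + 1; total 2 cycles.
Σ(ℓ_i−1) = 191−2 = 189; sign = (−1)^189 = -1.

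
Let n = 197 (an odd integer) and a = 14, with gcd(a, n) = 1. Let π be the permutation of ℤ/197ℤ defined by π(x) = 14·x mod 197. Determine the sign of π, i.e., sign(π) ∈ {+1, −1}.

Start at x=196: 196 → 183 → 1 → 14 → 196 (one orbit).
50 cycles of lengths [4, 4, 4, 4, 4, 4, 4, 4, 4, 4, 4, 4, 4, 4, 4, 4, 4, 4, 4, 4, 4, 4, 4, 4, 4, 4, 4, 4, 4, 4, 4, 4, 4, 4, 4, 4, 4, 4, 4, 4, 4, 4, 4, 4, 4, 4, 4, 4, 4, 1].
50 cycles on 197: each ℓ→(−1)^(ℓ−1), product (−1)^147 = -1.
(14|197)_J = -1 (Zolotarev's lemma cross-check).

-1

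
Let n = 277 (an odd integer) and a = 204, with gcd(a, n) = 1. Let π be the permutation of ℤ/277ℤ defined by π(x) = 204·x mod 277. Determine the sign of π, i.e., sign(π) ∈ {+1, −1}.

Start at x=251: 251 → 236 → 223 → 64 → 37 → 69 → 226 → … (one orbit).
Cycle lengths of π_204 on ℤ/277ℤ: [92, 92, 92, 1]; 4 cycles in total.
4 cycles on 277: each ℓ→(−1)^(ℓ−1), product (−1)^273 = -1.
Zolotarev: (204|277) = -1, matching the cycle-count sign.

-1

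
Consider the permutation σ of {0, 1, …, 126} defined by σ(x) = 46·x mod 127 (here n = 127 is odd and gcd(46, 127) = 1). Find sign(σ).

Orbit of 119 under x↦46x: [119, 13, 90, 76, 67, 34, 40]… (length divides ord_127(46)).
Cycle lengths of π_46 on ℤ/127ℤ: [126, 1]; 2 cycles in total.
127 − 2 = 125 transpositions; sign(π) = (−1)^125 = -1.
Check: (46/127) = -1 by Zolotarev.

-1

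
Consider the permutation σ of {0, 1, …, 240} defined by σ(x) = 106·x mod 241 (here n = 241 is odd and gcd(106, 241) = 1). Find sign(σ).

Trace 201: π^k(201) = [201, 98, 25, 240, 135, 91, 6] for k=0..6.
π_106 has 13 disjoint cycles with lengths [20, 20, 20, 20, 20, 20, 20, 20, 20, 20, 20, 20, 1] on {0,…,240}.
241 − 13 = 228 transpositions; sign(π) = (−1)^228 = +1.
Check: (106/241) = +1 by Zolotarev.

+1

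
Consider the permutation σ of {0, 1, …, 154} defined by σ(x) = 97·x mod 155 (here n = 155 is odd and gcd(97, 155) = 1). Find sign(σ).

-1

Trace 128: π^k(128) = [128, 16, 2, 39, 63, 66, 47] for k=0..6.
Cycle type of π: 20×6 + 5×6 + 4 + 1; total 14 cycles.
With 14 cycles on 155 points, sign = (−1)^{155−14} = -1.
(97|155)_J = -1 (Zolotarev's lemma cross-check).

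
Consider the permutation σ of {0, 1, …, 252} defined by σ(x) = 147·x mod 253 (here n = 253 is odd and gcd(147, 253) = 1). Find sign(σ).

+1

Orbit of 163 under x↦147x: [163, 179, 1, 147, 104, 108, 190]… (length divides ord_253(147)).
π_147 has 9 disjoint cycles with lengths [55, 55, 55, 55, 11, 11, 5, 5, 1] on {0,…,252}.
n − c = 253 − 9 = 244; sign = (−1)^244 = +1.
Check: (147/253) = +1 by Zolotarev.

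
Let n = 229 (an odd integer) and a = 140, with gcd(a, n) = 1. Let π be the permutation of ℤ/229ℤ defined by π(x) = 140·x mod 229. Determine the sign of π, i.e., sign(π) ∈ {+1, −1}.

-1

Orbit of 89 under x↦140x: [89, 94, 107, 95, 18, 1, 140]… (length divides ord_229(140)).
Cycle lengths of π_140 on ℤ/229ℤ: [12, 12, 12, 12, 12, 12, 12, 12, 12, 12, 12, 12, 12, 12, 12, 12, 12, 12, 12, 1]; 20 cycles in total.
n − c = 229 − 20 = 209; sign = (−1)^209 = -1.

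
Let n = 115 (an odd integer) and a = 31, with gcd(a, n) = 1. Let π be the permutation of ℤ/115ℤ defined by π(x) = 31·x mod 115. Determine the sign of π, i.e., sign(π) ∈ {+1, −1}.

+1

Start at x=41: 41 → 6 → 71 → 16 → 36 → 81 → 96 → … (one orbit).
15 cycles of lengths [11, 11, 11, 11, 11, 11, 11, 11, 11, 11, 1, 1, 1, 1, 1].
15 cycles on 115: each ℓ→(−1)^(ℓ−1), product (−1)^100 = +1.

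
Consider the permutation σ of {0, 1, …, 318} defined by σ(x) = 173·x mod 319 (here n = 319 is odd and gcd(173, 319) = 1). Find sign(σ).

Orbit of 146 under x↦173x: [146, 57, 291, 260, 1, 173, 262]… (length divides ord_319(173)).
44 cycles of lengths [10, 10, 10, 10, 10, 10, 10, 10, 10, 10, 10, 10, 10, 10, 10, 10, 10, 10, 10, 10, 10, 10, 10, 10, 10, 10, 10, 10, 10, 2, 2, 2, 2, 2, 2, 2, 2, 2, 2, 2, 2, 2, 2, 1].
44 cycles on 319: each ℓ→(−1)^(ℓ−1), product (−1)^275 = -1.

-1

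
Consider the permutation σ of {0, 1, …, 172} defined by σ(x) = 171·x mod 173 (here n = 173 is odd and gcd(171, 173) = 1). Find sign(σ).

Trace 9: π^k(9) = [9, 155, 36, 101, 144, 58, 57] for k=0..6.
Decompose π into cycles: lengths [172, 1] (2 cycles, including the fixed point 0).
sign(π) = (−1)^{n − #cycles} = (−1)^{173−2} = (−1)^171 = -1.
Via Zolotarev, sign(π_{171}) = (171|173) = -1.

-1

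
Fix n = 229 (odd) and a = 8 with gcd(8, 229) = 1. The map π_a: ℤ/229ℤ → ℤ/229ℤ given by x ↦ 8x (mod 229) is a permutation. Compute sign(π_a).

-1

Start at x=101: 101 → 121 → 52 → 187 → 122 → 60 → 22 → … (one orbit).
The orbit structure of x ↦ 8x mod 229: 4 orbits of sizes [76, 76, 76, 1].
229 − 4 = 225 transpositions; sign(π) = (−1)^225 = -1.
(8|229)_J = -1 (Zolotarev's lemma cross-check).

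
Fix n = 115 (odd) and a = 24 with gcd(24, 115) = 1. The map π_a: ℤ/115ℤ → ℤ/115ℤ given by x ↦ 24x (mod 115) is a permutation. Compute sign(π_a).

+1

Trace 24: π^k(24) = [24, 1] for k=0..1.
69 cycles of lengths [2, 2, 2, 2, 2, 2, 2, 2, 2, 2, 2, 2, 2, 2, 2, 2, 2, 2, 2, 2, 2, 2, 2, 2, 2, 2, 2, 2, 2, 2, 2, 2, 2, 2, 2, 2, 2, 2, 2, 2, 2, 2, 2, 2, 2, 2, 1, 1, 1, 1, 1, 1, 1, 1, 1, 1, 1, 1, 1, 1, 1, 1, 1, 1, 1, 1, 1, 1, 1].
115 − 69 = 46 transpositions; sign(π) = (−1)^46 = +1.
Zolotarev: (24|115) = +1, matching the cycle-count sign.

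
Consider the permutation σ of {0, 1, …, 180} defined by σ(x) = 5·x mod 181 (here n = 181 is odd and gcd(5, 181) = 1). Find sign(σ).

Orbit of 132 under x↦5x: [132, 117, 42, 29, 145, 1, 5]… (length divides ord_181(5)).
π_5 has 13 disjoint cycles with lengths [15, 15, 15, 15, 15, 15, 15, 15, 15, 15, 15, 15, 1] on {0,…,180}.
With 13 cycles on 181 points, sign = (−1)^{181−13} = +1.

+1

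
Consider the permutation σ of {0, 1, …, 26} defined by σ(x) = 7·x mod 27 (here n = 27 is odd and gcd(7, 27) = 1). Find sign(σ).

Orbit of 10 under x↦7x: [10, 16, 4, 1, 7, 22, 19]… (length divides ord_27(7)).
π_7 has 7 disjoint cycles with lengths [9, 9, 3, 3, 1, 1, 1] on {0,…,26}.
7 cycles on 27: each ℓ→(−1)^(ℓ−1), product (−1)^20 = +1.
Via Zolotarev, sign(π_{7}) = (7|27) = +1.

+1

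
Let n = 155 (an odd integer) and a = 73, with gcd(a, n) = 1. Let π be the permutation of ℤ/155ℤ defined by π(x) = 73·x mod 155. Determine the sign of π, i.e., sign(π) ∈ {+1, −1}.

+1

Start at x=126: 126 → 53 → 149 → 27 → 111 → 43 → 39 → … (one orbit).
Cycle type of π: 60×2 + 30 + 4 + 1; total 5 cycles.
With 5 cycles on 155 points, sign = (−1)^{155−5} = +1.
Zolotarev: (73|155) = +1, matching the cycle-count sign.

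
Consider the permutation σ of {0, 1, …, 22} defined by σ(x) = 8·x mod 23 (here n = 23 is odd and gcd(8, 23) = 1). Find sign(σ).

+1

Trace 16: π^k(16) = [16, 13, 12, 4, 9, 3, 1] for k=0..6.
Decompose π into cycles: lengths [11, 11, 1] (3 cycles, including the fixed point 0).
Σ(ℓ_i−1) = 23−3 = 20; sign = (−1)^20 = +1.
Via Zolotarev, sign(π_{8}) = (8|23) = +1.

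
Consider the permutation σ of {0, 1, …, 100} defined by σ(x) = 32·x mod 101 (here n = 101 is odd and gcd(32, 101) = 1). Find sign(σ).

Trace 69: π^k(69) = [69, 87, 57, 6, 91, 84, 62] for k=0..6.
Cycle type of π: 20×5 + 1; total 6 cycles.
With 6 cycles on 101 points, sign = (−1)^{101−6} = -1.
The Jacobi symbol (32|101) = -1 (Zolotarev) agrees.

-1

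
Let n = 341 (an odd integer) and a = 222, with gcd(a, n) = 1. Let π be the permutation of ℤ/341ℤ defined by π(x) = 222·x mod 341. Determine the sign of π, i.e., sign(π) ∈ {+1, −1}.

-1

Start at x=36: 36 → 149 → 1 → 222 → 180 → 63 → 5 → … (one orbit).
The orbit structure of x ↦ 222x mod 341: 22 orbits of sizes [30, 30, 30, 30, 30, 30, 30, 30, 30, 30, 10, 3, 3, 3, 3, 3, 3, 3, 3, 3, 3, 1].
341 − 22 = 319 transpositions; sign(π) = (−1)^319 = -1.
(222|341)_J = -1 (Zolotarev's lemma cross-check).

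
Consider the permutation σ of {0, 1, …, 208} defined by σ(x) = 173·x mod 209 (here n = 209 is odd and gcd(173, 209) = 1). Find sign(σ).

+1

Orbit of 208 under x↦173x: [208, 36, 167, 49, 117, 177, 107]… (length divides ord_209(173)).
Decompose π into cycles: lengths [90, 90, 18, 10, 1] (5 cycles, including the fixed point 0).
209 − 5 = 204 transpositions; sign(π) = (−1)^204 = +1.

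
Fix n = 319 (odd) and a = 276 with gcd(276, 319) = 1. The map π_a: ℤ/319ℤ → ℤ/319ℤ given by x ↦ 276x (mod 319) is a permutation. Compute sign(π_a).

-1

Trace 67: π^k(67) = [67, 309, 111, 12, 122, 177, 45] for k=0..6.
Decompose π into cycles: lengths [28, 28, 28, 28, 28, 28, 28, 28, 28, 28, 28, 1, 1, 1, 1, 1, 1, 1, 1, 1, 1, 1] (22 cycles, including the fixed point 0).
Σ(ℓ_i−1) = 319−22 = 297; sign = (−1)^297 = -1.
Via Zolotarev, sign(π_{276}) = (276|319) = -1.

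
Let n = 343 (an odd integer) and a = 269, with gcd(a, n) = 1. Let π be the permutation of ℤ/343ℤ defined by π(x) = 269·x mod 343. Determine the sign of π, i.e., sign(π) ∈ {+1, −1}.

Start at x=201: 201 → 218 → 332 → 128 → 132 → 179 → 131 → … (one orbit).
4 cycles of lengths [294, 42, 6, 1].
4 cycles on 343: each ℓ→(−1)^(ℓ−1), product (−1)^339 = -1.

-1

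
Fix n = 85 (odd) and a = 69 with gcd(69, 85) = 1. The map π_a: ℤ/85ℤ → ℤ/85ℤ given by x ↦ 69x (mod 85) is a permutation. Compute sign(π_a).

Trace 69: π^k(69) = [69, 1] for k=0..1.
The orbit structure of x ↦ 69x mod 85: 51 orbits of sizes [2, 2, 2, 2, 2, 2, 2, 2, 2, 2, 2, 2, 2, 2, 2, 2, 2, 2, 2, 2, 2, 2, 2, 2, 2, 2, 2, 2, 2, 2, 2, 2, 2, 2, 1, 1, 1, 1, 1, 1, 1, 1, 1, 1, 1, 1, 1, 1, 1, 1, 1].
n − c = 85 − 51 = 34; sign = (−1)^34 = +1.

+1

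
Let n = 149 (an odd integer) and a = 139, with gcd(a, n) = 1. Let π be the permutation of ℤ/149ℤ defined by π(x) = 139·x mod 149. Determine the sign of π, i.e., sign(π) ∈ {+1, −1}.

Orbit of 102 under x↦139x: [102, 23, 68, 65, 95, 93, 113]… (length divides ord_149(139)).
Decompose π into cycles: lengths [148, 1] (2 cycles, including the fixed point 0).
Σ(ℓ_i−1) = 149−2 = 147; sign = (−1)^147 = -1.
Zolotarev: (139|149) = -1, matching the cycle-count sign.

-1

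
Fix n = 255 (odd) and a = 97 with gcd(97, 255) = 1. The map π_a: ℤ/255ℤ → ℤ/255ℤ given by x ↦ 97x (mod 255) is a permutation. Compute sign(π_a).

Start at x=97: 97 → 229 → 28 → 166 → 37 → 19 → 58 → … (one orbit).
21 cycles of lengths [16, 16, 16, 16, 16, 16, 16, 16, 16, 16, 16, 16, 16, 16, 16, 4, 4, 4, 1, 1, 1].
Σ(ℓ_i−1) = 255−21 = 234; sign = (−1)^234 = +1.
(97|255)_J = +1 (Zolotarev's lemma cross-check).

+1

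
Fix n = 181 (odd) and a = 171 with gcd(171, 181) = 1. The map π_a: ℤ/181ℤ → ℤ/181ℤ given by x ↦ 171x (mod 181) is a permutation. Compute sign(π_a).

Trace 155: π^k(155) = [155, 79, 115, 117, 97, 116, 107] for k=0..6.
Decompose π into cycles: lengths [180, 1] (2 cycles, including the fixed point 0).
With 2 cycles on 181 points, sign = (−1)^{181−2} = -1.
Via Zolotarev, sign(π_{171}) = (171|181) = -1.

-1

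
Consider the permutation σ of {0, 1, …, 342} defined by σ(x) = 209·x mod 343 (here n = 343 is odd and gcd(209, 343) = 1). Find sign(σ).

-1

Start at x=106: 106 → 202 → 29 → 230 → 50 → 160 → 169 → … (one orbit).
Cycle type of π: 98×3 + 14×3 + 2×3 + 1; total 10 cycles.
343 − 10 = 333 transpositions; sign(π) = (−1)^333 = -1.
Check: (209/343) = -1 by Zolotarev.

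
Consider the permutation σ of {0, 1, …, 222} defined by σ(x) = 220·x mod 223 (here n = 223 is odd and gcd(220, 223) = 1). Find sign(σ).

+1

Start at x=81: 81 → 203 → 60 → 43 → 94 → 164 → 177 → … (one orbit).
Cycle type of π: 111×2 + 1; total 3 cycles.
Σ(ℓ_i−1) = 223−3 = 220; sign = (−1)^220 = +1.
Zolotarev: (220|223) = +1, matching the cycle-count sign.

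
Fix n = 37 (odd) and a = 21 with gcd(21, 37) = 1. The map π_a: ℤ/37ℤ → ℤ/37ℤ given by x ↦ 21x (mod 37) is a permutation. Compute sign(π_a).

+1

Orbit of 3 under x↦21x: [3, 26, 28, 33, 27, 12, 30]… (length divides ord_37(21)).
Decompose π into cycles: lengths [18, 18, 1] (3 cycles, including the fixed point 0).
37 − 3 = 34 transpositions; sign(π) = (−1)^34 = +1.
Via Zolotarev, sign(π_{21}) = (21|37) = +1.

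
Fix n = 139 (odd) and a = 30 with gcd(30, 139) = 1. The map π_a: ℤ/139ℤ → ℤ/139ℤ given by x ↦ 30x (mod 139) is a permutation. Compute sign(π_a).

Orbit of 49 under x↦30x: [49, 80, 37, 137, 79, 7, 71]… (length divides ord_139(30)).
The orbit structure of x ↦ 30x mod 139: 3 orbits of sizes [69, 69, 1].
3 cycles on 139: each ℓ→(−1)^(ℓ−1), product (−1)^136 = +1.
Via Zolotarev, sign(π_{30}) = (30|139) = +1.

+1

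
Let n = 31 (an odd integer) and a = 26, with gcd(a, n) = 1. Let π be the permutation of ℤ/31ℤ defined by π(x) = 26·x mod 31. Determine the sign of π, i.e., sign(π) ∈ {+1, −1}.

-1

Start at x=6: 6 → 1 → 26 → 25 → 30 → 5 → 6 (one orbit).
The orbit structure of x ↦ 26x mod 31: 6 orbits of sizes [6, 6, 6, 6, 6, 1].
6 cycles on 31: each ℓ→(−1)^(ℓ−1), product (−1)^25 = -1.
Zolotarev: (26|31) = -1, matching the cycle-count sign.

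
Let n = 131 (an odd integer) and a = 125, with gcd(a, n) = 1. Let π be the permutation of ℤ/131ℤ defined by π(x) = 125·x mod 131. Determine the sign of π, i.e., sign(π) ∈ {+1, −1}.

+1

Orbit of 1 under x↦125x: [1, 125, 36, 46, 117, 84, 20]… (length divides ord_131(125)).
3 cycles of lengths [65, 65, 1].
3 cycles on 131: each ℓ→(−1)^(ℓ−1), product (−1)^128 = +1.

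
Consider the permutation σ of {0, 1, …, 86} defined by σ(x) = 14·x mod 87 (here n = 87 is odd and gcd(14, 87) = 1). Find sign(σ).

+1

Orbit of 17 under x↦14x: [17, 64, 26, 16, 50, 4, 56]… (length divides ord_87(14)).
5 cycles of lengths [28, 28, 28, 2, 1].
With 5 cycles on 87 points, sign = (−1)^{87−5} = +1.
Check: (14/87) = +1 by Zolotarev.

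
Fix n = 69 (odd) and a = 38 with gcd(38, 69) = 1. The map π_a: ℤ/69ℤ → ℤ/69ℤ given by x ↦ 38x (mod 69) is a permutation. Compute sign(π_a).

+1

Start at x=13: 13 → 11 → 4 → 14 → 49 → 68 → 31 → … (one orbit).
Cycle lengths of π_38 on ℤ/69ℤ: [22, 22, 22, 2, 1]; 5 cycles in total.
With 5 cycles on 69 points, sign = (−1)^{69−5} = +1.
Zolotarev: (38|69) = +1, matching the cycle-count sign.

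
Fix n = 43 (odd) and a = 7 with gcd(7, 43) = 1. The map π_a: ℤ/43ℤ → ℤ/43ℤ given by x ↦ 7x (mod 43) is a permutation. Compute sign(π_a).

Trace 1: π^k(1) = [1, 7, 6, 42, 36, 37] for k=0..5.
π_7 has 8 disjoint cycles with lengths [6, 6, 6, 6, 6, 6, 6, 1] on {0,…,42}.
sign(π) = (−1)^{n − #cycles} = (−1)^{43−8} = (−1)^35 = -1.
Via Zolotarev, sign(π_{7}) = (7|43) = -1.

-1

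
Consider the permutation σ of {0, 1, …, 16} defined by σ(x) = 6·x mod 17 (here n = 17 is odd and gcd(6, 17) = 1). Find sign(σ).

-1

Start at x=3: 3 → 1 → 6 → 2 → 12 → 4 → 7 → … (one orbit).
Decompose π into cycles: lengths [16, 1] (2 cycles, including the fixed point 0).
sign(π) = (−1)^{n − #cycles} = (−1)^{17−2} = (−1)^15 = -1.
Zolotarev: (6|17) = -1, matching the cycle-count sign.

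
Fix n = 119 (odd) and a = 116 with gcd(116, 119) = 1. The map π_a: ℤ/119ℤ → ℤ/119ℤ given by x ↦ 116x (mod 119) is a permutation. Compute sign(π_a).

Orbit of 8 under x↦116x: [8, 95, 72, 22, 53, 79, 1]… (length divides ord_119(116)).
6 cycles of lengths [48, 48, 16, 3, 3, 1].
119 − 6 = 113 transpositions; sign(π) = (−1)^113 = -1.

-1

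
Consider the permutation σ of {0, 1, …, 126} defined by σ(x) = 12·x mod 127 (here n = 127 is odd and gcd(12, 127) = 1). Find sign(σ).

-1

Orbit of 85 under x↦12x: [85, 4, 48, 68, 54, 13, 29]… (length divides ord_127(12)).
π_12 has 2 disjoint cycles with lengths [126, 1] on {0,…,126}.
2 cycles on 127: each ℓ→(−1)^(ℓ−1), product (−1)^125 = -1.
(12|127)_J = -1 (Zolotarev's lemma cross-check).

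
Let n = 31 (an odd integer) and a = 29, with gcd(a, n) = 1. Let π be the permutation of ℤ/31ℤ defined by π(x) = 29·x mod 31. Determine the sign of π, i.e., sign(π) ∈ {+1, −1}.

Trace 8: π^k(8) = [8, 15, 1, 29, 4, 23, 16] for k=0..6.
4 cycles of lengths [10, 10, 10, 1].
With 4 cycles on 31 points, sign = (−1)^{31−4} = -1.

-1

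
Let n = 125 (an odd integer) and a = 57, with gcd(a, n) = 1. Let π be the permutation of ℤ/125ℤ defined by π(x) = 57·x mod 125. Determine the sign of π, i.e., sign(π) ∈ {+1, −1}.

-1

Orbit of 57 under x↦57x: [57, 124, 68, 1]… (length divides ord_125(57)).
Decompose π into cycles: lengths [4, 4, 4, 4, 4, 4, 4, 4, 4, 4, 4, 4, 4, 4, 4, 4, 4, 4, 4, 4, 4, 4, 4, 4, 4, 4, 4, 4, 4, 4, 4, 1] (32 cycles, including the fixed point 0).
sign(π) = (−1)^{n − #cycles} = (−1)^{125−32} = (−1)^93 = -1.
Check: (57/125) = -1 by Zolotarev.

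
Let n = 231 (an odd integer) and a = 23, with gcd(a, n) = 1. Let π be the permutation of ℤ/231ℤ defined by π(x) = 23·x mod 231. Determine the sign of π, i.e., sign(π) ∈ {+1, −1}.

-1

Orbit of 155 under x↦23x: [155, 100, 221, 1, 23, 67]… (length divides ord_231(23)).
66 cycles of lengths [6, 6, 6, 6, 6, 6, 6, 6, 6, 6, 6, 6, 6, 6, 6, 6, 6, 6, 6, 6, 6, 6, 3, 3, 3, 3, 3, 3, 3, 3, 3, 3, 3, 3, 3, 3, 3, 3, 3, 3, 3, 3, 3, 3, 2, 2, 2, 2, 2, 2, 2, 2, 2, 2, 2, 1, 1, 1, 1, 1, 1, 1, 1, 1, 1, 1].
With 66 cycles on 231 points, sign = (−1)^{231−66} = -1.
Check: (23/231) = -1 by Zolotarev.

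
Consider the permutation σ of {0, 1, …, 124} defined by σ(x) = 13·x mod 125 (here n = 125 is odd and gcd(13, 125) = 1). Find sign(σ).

-1

Trace 47: π^k(47) = [47, 111, 68, 9, 117, 21, 23] for k=0..6.
π_13 has 4 disjoint cycles with lengths [100, 20, 4, 1] on {0,…,124}.
4 cycles on 125: each ℓ→(−1)^(ℓ−1), product (−1)^121 = -1.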